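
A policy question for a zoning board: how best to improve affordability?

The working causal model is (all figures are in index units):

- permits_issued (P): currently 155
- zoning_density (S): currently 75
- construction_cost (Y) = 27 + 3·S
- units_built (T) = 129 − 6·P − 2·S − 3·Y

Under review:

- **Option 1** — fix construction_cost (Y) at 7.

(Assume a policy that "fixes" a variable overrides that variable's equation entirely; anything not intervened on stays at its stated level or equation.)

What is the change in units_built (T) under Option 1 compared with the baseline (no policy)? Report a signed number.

735

Baseline:
  P = 155
  S = 75
  Y = 27 + 3·75 = 252
  T = 129 − 6·155 − 2·75 − 3·252 = -1707
Option 1 (Y := 7):
  P = 155
  S = 75
  Y = 7
  T = 129 − 6·155 − 2·75 − 3·7 = -972
Change in T: -972 − (-1707) = 735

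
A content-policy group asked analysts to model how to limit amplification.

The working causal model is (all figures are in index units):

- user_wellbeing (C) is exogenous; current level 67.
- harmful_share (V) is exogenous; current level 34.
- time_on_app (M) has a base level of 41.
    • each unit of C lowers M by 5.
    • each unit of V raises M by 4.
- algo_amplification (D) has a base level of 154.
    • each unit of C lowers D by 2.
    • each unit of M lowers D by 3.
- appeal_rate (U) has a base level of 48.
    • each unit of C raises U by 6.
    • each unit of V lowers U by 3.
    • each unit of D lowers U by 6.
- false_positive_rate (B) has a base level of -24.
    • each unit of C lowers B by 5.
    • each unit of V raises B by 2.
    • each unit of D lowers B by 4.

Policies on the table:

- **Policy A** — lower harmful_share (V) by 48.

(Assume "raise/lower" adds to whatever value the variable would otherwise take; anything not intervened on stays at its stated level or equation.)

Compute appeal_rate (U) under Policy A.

-5928

Policy A (V − 48):
  C = 67
  V = 34 − 48 = -14
  M = 41 − 5·67 + 4·(-14) = -350
  D = 154 − 2·67 − 3·(-350) = 1070
  U = 48 + 6·67 − 3·(-14) − 6·1070 = -5928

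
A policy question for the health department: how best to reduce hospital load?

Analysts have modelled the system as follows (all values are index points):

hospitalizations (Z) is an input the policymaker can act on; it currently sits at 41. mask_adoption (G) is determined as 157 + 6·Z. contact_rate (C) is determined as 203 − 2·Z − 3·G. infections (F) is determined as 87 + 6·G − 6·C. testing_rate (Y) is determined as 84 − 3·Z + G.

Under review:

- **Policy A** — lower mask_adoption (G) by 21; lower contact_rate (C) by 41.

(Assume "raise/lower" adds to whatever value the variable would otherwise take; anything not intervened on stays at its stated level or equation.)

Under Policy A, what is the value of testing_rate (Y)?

343

Policy A (G − 21, C − 41):
  Z = 41
  G = 157 + 6·41 (−21 from intervention) = 382
  Y = 84 − 3·41 + 382 = 343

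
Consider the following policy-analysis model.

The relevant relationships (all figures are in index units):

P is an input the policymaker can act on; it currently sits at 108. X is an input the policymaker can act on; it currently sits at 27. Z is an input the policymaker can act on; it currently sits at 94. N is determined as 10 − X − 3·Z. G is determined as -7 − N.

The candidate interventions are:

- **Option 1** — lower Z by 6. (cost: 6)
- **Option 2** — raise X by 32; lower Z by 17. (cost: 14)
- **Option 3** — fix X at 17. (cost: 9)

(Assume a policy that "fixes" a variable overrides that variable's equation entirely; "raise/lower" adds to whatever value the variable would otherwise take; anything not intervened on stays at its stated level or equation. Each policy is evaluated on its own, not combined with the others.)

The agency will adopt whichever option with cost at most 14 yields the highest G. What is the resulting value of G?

Option 1 (Z − 6):
  X = 27
  Z = 94 − 6 = 88
  N = 10 − 27 − 3·88 = -281
  G = -7 − (-281) = 274
Option 2 (X + 32, Z − 17):
  X = 27 + 32 = 59
  Z = 94 − 17 = 77
  N = 10 − 59 − 3·77 = -280
  G = -7 − (-280) = 273
Option 3 (X := 17):
  X = 17
  Z = 94
  N = 10 − 17 − 3·94 = -289
  G = -7 − (-289) = 282
Comparing — Option 1: G=274, Option 2: G=273, Option 3: G=282. Highest is 282 (Option 3).

282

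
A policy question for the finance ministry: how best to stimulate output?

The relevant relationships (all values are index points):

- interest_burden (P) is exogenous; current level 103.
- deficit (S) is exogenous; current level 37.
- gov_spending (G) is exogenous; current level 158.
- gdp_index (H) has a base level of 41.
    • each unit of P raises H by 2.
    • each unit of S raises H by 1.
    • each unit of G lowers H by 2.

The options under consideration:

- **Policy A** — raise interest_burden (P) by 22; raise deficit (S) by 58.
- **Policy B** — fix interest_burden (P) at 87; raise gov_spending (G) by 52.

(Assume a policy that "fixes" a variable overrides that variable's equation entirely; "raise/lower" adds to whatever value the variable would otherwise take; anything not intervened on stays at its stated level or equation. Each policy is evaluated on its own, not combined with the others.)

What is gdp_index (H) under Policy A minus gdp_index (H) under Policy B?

Policy A (P + 22, S + 58):
  P = 103 + 22 = 125
  S = 37 + 58 = 95
  G = 158
  H = 41 + 2·125 + 95 − 2·158 = 70
Policy B (P := 87, G + 52):
  P = 87
  S = 37
  G = 158 + 52 = 210
  H = 41 + 2·87 + 37 − 2·210 = -168
H: 70 − (-168) = 238

238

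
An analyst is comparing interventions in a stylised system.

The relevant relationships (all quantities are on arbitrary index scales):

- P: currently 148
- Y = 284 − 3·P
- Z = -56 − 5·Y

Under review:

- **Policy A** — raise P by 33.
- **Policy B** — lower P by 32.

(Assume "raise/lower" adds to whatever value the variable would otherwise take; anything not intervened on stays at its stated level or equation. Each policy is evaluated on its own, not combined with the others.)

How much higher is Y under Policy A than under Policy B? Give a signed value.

Policy A (P + 33):
  P = 148 + 33 = 181
  Y = 284 − 3·181 = -259
Policy B (P − 32):
  P = 148 − 32 = 116
  Y = 284 − 3·116 = -64
Y: -259 − (-64) = -195

-195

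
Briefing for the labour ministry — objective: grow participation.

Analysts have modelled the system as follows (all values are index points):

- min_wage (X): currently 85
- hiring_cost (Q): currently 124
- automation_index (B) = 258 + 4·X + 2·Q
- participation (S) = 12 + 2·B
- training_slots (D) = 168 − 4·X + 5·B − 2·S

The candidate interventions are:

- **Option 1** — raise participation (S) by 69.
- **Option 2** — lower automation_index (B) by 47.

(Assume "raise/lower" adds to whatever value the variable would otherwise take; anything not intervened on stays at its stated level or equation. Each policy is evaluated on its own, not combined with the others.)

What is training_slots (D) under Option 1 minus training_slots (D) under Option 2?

-91

Option 1 (S + 69):
  X = 85
  Q = 124
  B = 258 + 4·85 + 2·124 = 846
  S = 12 + 2·846 (+69 from intervention) = 1773
  D = 168 − 4·85 + 5·846 − 2·1773 = 512
Option 2 (B − 47):
  X = 85
  Q = 124
  B = 258 + 4·85 + 2·124 (−47 from intervention) = 799
  S = 12 + 2·799 = 1610
  D = 168 − 4·85 + 5·799 − 2·1610 = 603
D: 512 − 603 = -91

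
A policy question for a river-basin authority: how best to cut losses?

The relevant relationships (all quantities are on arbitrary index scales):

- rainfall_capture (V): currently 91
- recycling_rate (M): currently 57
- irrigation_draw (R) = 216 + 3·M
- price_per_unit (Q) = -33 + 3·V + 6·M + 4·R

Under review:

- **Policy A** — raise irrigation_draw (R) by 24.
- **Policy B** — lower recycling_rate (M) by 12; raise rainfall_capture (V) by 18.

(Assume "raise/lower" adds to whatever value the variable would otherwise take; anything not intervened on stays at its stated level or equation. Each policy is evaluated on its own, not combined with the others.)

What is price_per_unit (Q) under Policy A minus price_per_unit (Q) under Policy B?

Policy A (R + 24):
  V = 91
  M = 57
  R = 216 + 3·57 (+24 from intervention) = 411
  Q = -33 + 3·91 + 6·57 + 4·411 = 2226
Policy B (M − 12, V + 18):
  V = 91 + 18 = 109
  M = 57 − 12 = 45
  R = 216 + 3·45 = 351
  Q = -33 + 3·109 + 6·45 + 4·351 = 1968
Q: 2226 − 1968 = 258

258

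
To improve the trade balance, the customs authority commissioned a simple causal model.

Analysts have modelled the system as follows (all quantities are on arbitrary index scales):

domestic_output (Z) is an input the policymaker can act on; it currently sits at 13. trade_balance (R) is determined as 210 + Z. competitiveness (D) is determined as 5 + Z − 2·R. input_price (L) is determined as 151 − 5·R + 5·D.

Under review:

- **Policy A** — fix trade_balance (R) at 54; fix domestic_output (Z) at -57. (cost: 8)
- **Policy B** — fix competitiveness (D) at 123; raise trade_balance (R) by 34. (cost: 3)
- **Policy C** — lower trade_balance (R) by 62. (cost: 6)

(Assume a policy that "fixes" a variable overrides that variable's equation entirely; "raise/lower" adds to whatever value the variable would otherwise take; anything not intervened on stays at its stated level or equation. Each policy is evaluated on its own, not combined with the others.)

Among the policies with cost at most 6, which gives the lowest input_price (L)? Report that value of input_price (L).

-2174

Policy B (D := 123, R + 34):
  Z = 13
  R = 210 + 13 (+34 from intervention) = 257
  D = 123
  L = 151 − 5·257 + 5·123 = -519
Policy C (R − 62):
  Z = 13
  R = 210 + 13 (−62 from intervention) = 161
  D = 5 + 13 − 2·161 = -304
  L = 151 − 5·161 + 5·(-304) = -2174
Comparing — Policy B: L=-519, Policy C: L=-2174. Lowest is -2174 (Policy C).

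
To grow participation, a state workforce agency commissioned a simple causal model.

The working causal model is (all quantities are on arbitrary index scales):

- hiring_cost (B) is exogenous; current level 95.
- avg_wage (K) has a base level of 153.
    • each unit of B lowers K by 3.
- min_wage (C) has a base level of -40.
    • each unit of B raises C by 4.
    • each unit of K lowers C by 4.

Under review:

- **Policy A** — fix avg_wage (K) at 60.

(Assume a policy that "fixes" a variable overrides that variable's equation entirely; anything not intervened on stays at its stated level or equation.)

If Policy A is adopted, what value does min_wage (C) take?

100

Policy A (K := 60):
  B = 95
  K = 60
  C = -40 + 4·95 − 4·60 = 100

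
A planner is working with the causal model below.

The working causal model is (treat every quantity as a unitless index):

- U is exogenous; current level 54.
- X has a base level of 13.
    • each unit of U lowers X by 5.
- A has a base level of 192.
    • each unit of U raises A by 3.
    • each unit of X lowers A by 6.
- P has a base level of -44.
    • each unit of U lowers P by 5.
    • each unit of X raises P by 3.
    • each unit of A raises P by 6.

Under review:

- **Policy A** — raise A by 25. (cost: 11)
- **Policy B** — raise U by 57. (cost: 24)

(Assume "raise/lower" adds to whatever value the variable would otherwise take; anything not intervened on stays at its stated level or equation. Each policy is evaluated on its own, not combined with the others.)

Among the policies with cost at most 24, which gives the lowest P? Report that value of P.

10441

Policy A (A + 25):
  U = 54
  X = 13 − 5·54 = -257
  A = 192 + 3·54 − 6·(-257) (+25 from intervention) = 1921
  P = -44 − 5·54 + 3·(-257) + 6·1921 = 10441
Policy B (U + 57):
  U = 54 + 57 = 111
  X = 13 − 5·111 = -542
  A = 192 + 3·111 − 6·(-542) = 3777
  P = -44 − 5·111 + 3·(-542) + 6·3777 = 20437
Comparing — Policy A: P=10441, Policy B: P=20437. Lowest is 10441 (Policy A).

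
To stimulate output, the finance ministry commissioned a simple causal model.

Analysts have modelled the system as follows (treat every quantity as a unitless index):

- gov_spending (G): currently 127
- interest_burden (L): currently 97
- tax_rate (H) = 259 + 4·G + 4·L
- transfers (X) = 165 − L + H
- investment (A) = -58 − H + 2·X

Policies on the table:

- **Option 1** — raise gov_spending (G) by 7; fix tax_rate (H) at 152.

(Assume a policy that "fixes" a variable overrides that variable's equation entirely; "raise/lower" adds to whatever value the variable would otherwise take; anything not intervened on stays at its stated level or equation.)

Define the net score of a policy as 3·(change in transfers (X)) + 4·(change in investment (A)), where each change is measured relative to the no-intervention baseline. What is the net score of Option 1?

Baseline:
  G = 127
  L = 97
  H = 259 + 4·127 + 4·97 = 1155
  X = 165 − 97 + 1155 = 1223
  A = -58 − 1155 + 2·1223 = 1233
Option 1 (G + 7, H := 152):
  G = 127 + 7 = 134
  L = 97
  H = 152
  X = 165 − 97 + 152 = 220
  A = -58 − 152 + 2·220 = 230
ΔX = 220 − 1223 = -1003; ΔA = 230 − 1233 = -1003
Score = 3·(-1003) + 4·(-1003) = -7021

-7021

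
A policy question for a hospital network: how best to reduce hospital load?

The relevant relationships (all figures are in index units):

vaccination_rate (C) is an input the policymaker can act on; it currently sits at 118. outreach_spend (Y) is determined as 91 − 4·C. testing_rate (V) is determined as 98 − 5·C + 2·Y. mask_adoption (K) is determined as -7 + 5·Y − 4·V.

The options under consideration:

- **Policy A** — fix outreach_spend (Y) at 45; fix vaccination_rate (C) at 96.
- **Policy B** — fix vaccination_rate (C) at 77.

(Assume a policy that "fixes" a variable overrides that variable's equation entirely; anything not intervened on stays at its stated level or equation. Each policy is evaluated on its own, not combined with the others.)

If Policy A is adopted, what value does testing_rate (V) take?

Policy A (Y := 45, C := 96):
  C = 96
  Y = 45
  V = 98 − 5·96 + 2·45 = -292

-292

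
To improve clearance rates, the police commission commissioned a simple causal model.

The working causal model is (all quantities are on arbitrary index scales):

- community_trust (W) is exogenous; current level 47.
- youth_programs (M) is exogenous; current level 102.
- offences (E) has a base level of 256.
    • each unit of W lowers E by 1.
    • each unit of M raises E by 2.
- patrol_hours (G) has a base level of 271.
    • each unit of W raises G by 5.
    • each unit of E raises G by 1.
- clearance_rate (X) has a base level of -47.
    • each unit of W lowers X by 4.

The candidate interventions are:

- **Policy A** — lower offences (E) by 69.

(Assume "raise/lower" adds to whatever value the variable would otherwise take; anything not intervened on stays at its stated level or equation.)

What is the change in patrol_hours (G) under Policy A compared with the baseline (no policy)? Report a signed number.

-69

Baseline:
  W = 47
  M = 102
  E = 256 − 47 + 2·102 = 413
  G = 271 + 5·47 + 413 = 919
Policy A (E − 69):
  W = 47
  M = 102
  E = 256 − 47 + 2·102 (−69 from intervention) = 344
  G = 271 + 5·47 + 344 = 850
Change in G: 850 − 919 = -69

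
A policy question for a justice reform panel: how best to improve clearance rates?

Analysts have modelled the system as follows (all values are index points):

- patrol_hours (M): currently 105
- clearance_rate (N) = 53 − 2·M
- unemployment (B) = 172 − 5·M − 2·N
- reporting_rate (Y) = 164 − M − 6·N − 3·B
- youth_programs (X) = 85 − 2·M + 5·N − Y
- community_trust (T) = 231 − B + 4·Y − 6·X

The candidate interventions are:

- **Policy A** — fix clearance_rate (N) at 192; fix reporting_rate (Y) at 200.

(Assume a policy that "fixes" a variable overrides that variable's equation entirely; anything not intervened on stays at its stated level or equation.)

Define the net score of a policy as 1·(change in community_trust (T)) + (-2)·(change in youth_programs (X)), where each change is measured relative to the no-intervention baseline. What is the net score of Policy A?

-24278

Baseline:
  M = 105
  N = 53 − 2·105 = -157
  B = 172 − 5·105 − 2·(-157) = -39
  Y = 164 − 105 − 6·(-157) − 3·(-39) = 1118
  X = 85 − 2·105 + 5·(-157) − 1118 = -2028
  T = 231 − (-39) + 4·1118 − 6·(-2028) = 16910
Policy A (N := 192, Y := 200):
  M = 105
  N = 192
  B = 172 − 5·105 − 2·192 = -737
  Y = 200
  X = 85 − 2·105 + 5·192 − 200 = 635
  T = 231 − (-737) + 4·200 − 6·635 = -2042
ΔT = -2042 − 16910 = -18952; ΔX = 635 − (-2028) = 2663
Score = 1·(-18952) + (-2)·2663 = -24278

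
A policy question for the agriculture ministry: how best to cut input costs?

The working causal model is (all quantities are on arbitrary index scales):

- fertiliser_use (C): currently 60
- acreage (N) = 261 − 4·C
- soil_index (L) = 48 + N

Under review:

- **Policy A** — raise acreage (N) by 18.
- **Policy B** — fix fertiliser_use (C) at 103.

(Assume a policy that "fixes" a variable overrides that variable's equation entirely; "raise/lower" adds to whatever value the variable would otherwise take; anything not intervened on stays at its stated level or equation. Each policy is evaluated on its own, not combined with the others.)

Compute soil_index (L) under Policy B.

Policy B (C := 103):
  C = 103
  N = 261 − 4·103 = -151
  L = 48 + (-151) = -103

-103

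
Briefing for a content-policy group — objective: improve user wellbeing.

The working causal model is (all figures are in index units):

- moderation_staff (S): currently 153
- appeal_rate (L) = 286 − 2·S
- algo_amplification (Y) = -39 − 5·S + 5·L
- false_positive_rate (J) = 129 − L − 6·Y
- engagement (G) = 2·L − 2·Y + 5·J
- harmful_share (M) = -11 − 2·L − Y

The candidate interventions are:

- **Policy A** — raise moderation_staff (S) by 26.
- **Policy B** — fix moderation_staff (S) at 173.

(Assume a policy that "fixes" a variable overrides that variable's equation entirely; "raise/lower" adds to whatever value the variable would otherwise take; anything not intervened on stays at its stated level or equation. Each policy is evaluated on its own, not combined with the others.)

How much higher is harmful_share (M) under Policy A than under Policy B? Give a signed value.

Policy A (S + 26):
  S = 153 + 26 = 179
  L = 286 − 2·179 = -72
  Y = -39 − 5·179 + 5·(-72) = -1294
  M = -11 − 2·(-72) − (-1294) = 1427
Policy B (S := 173):
  S = 173
  L = 286 − 2·173 = -60
  Y = -39 − 5·173 + 5·(-60) = -1204
  M = -11 − 2·(-60) − (-1204) = 1313
M: 1427 − 1313 = 114

114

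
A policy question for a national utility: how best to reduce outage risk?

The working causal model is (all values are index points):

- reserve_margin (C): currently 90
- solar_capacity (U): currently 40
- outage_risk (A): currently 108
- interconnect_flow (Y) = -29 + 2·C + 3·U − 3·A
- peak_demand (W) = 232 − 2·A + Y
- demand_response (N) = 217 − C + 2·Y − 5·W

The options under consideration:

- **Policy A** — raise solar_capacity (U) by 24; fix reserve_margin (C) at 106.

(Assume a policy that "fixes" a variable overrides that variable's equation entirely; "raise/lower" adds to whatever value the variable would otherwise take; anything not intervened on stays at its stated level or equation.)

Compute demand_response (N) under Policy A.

Policy A (U + 24, C := 106):
  C = 106
  U = 40 + 24 = 64
  A = 108
  Y = -29 + 2·106 + 3·64 − 3·108 = 51
  W = 232 − 2·108 + 51 = 67
  N = 217 − 106 + 2·51 − 5·67 = -122

-122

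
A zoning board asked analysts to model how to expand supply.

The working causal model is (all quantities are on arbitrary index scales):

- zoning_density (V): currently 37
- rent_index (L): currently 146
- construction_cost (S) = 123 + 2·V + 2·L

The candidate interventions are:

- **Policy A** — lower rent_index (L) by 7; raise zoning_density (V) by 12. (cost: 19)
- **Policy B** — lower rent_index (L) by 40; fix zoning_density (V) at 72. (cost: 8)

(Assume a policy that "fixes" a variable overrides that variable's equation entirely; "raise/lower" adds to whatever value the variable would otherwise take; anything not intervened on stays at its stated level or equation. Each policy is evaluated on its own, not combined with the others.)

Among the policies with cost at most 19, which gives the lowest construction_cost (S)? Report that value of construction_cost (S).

479

Policy A (L − 7, V + 12):
  V = 37 + 12 = 49
  L = 146 − 7 = 139
  S = 123 + 2·49 + 2·139 = 499
Policy B (L − 40, V := 72):
  V = 72
  L = 146 − 40 = 106
  S = 123 + 2·72 + 2·106 = 479
Comparing — Policy A: S=499, Policy B: S=479. Lowest is 479 (Policy B).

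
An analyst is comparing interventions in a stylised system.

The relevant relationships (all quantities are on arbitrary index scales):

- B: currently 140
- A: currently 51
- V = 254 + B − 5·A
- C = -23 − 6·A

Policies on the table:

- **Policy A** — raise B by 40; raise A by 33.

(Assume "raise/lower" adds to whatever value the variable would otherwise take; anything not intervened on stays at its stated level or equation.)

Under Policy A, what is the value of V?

14

Policy A (B + 40, A + 33):
  B = 140 + 40 = 180
  A = 51 + 33 = 84
  V = 254 + 180 − 5·84 = 14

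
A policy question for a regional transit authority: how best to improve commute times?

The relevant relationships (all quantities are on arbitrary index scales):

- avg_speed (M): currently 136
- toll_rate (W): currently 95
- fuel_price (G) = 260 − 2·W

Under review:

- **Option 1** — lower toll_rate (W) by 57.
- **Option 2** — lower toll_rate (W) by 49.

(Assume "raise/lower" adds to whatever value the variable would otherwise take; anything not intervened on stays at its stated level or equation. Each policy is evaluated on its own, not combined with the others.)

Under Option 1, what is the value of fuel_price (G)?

Option 1 (W − 57):
  W = 95 − 57 = 38
  G = 260 − 2·38 = 184

184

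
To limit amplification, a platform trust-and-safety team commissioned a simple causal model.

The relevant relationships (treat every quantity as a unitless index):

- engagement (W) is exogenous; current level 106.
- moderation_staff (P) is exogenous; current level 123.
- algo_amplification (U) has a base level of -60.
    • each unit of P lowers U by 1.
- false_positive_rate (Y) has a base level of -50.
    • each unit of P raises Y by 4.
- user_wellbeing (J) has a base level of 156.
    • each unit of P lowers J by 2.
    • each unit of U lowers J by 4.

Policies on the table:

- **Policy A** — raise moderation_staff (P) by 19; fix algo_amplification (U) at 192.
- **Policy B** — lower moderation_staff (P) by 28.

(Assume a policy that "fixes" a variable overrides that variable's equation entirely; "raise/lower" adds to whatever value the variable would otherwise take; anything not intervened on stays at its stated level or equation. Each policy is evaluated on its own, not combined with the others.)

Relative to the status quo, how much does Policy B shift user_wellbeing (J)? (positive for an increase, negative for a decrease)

-56

Baseline:
  P = 123
  U = -60 − 123 = -183
  J = 156 − 2·123 − 4·(-183) = 642
Policy B (P − 28):
  P = 123 − 28 = 95
  U = -60 − 95 = -155
  J = 156 − 2·95 − 4·(-155) = 586
Change in J: 586 − 642 = -56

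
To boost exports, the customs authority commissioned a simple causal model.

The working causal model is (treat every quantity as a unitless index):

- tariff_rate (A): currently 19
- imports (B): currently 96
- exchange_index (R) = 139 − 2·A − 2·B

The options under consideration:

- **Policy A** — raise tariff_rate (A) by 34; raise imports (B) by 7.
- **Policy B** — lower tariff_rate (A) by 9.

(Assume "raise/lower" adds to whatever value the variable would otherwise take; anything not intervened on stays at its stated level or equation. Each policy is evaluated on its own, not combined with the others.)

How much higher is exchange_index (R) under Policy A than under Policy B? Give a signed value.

-100

Policy A (A + 34, B + 7):
  A = 19 + 34 = 53
  B = 96 + 7 = 103
  R = 139 − 2·53 − 2·103 = -173
Policy B (A − 9):
  A = 19 − 9 = 10
  B = 96
  R = 139 − 2·10 − 2·96 = -73
R: -173 − (-73) = -100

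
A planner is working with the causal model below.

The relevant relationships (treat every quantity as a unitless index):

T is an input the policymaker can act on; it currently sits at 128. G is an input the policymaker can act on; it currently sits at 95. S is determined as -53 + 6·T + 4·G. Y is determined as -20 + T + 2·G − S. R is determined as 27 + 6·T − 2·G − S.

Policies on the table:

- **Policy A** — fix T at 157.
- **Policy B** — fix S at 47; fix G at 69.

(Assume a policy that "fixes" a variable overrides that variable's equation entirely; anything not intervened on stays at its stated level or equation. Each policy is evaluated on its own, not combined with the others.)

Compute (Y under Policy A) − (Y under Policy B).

-1141

Policy A (T := 157):
  T = 157
  G = 95
  S = -53 + 6·157 + 4·95 = 1269
  Y = -20 + 157 + 2·95 − 1269 = -942
Policy B (S := 47, G := 69):
  T = 128
  G = 69
  S = 47
  Y = -20 + 128 + 2·69 − 47 = 199
Y: -942 − 199 = -1141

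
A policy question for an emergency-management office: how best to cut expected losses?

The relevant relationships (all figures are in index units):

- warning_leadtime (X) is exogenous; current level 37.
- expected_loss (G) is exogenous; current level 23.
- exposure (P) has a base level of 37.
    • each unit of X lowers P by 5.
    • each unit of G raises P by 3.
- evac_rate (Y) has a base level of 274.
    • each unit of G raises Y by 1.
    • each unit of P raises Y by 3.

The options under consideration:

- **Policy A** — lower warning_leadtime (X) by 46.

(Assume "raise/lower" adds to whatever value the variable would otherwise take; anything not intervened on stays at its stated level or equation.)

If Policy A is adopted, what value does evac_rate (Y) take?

750

Policy A (X − 46):
  X = 37 − 46 = -9
  G = 23
  P = 37 − 5·(-9) + 3·23 = 151
  Y = 274 + 23 + 3·151 = 750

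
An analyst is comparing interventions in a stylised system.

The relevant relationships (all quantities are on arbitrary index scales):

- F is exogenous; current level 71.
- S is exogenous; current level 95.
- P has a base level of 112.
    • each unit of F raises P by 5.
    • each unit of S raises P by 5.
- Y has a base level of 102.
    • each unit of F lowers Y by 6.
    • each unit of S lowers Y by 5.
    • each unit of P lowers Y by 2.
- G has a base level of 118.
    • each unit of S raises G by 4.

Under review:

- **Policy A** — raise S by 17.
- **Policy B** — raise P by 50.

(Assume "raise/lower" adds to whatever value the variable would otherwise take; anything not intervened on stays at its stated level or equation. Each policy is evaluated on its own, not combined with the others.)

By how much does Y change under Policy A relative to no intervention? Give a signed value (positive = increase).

-255

Baseline:
  F = 71
  S = 95
  P = 112 + 5·71 + 5·95 = 942
  Y = 102 − 6·71 − 5·95 − 2·942 = -2683
Policy A (S + 17):
  F = 71
  S = 95 + 17 = 112
  P = 112 + 5·71 + 5·112 = 1027
  Y = 102 − 6·71 − 5·112 − 2·1027 = -2938
Change in Y: -2938 − (-2683) = -255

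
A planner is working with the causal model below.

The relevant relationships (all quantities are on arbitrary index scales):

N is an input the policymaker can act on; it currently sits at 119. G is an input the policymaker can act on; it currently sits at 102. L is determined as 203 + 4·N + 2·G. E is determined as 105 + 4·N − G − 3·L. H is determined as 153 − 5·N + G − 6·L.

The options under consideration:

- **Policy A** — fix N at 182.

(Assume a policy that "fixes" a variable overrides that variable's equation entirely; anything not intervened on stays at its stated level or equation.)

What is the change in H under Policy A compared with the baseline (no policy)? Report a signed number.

-1827

Baseline:
  N = 119
  G = 102
  L = 203 + 4·119 + 2·102 = 883
  H = 153 − 5·119 + 102 − 6·883 = -5638
Policy A (N := 182):
  N = 182
  G = 102
  L = 203 + 4·182 + 2·102 = 1135
  H = 153 − 5·182 + 102 − 6·1135 = -7465
Change in H: -7465 − (-5638) = -1827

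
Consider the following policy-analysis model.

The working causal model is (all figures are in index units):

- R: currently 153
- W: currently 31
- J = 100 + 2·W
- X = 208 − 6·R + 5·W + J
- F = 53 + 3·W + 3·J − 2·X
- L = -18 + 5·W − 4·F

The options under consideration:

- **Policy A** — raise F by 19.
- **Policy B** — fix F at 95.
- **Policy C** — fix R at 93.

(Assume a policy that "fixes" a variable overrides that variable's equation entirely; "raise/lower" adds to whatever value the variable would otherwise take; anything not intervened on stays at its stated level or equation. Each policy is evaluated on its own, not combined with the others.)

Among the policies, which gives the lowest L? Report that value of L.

-5611

Policy A (F + 19):
  R = 153
  W = 31
  J = 100 + 2·31 = 162
  X = 208 − 6·153 + 5·31 + 162 = -393
  F = 53 + 3·31 + 3·162 − 2·(-393) (+19 from intervention) = 1437
  L = -18 + 5·31 − 4·1437 = -5611
Policy B (F := 95):
  R = 153
  W = 31
  J = 100 + 2·31 = 162
  X = 208 − 6·153 + 5·31 + 162 = -393
  F = 95
  L = -18 + 5·31 − 4·95 = -243
Policy C (R := 93):
  R = 93
  W = 31
  J = 100 + 2·31 = 162
  X = 208 − 6·93 + 5·31 + 162 = -33
  F = 53 + 3·31 + 3·162 − 2·(-33) = 698
  L = -18 + 5·31 − 4·698 = -2655
Comparing — Policy A: L=-5611, Policy B: L=-243, Policy C: L=-2655. Lowest is -5611 (Policy A).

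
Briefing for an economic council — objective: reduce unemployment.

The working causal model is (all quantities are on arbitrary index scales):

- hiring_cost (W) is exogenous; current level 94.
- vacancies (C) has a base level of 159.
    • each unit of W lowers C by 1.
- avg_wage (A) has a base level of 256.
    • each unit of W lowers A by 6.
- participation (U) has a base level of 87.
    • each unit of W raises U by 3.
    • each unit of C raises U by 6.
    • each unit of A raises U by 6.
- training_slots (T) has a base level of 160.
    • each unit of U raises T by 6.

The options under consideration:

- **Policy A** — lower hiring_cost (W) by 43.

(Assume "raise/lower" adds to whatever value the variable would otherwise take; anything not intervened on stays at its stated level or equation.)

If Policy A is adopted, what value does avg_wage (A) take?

-50

Policy A (W − 43):
  W = 94 − 43 = 51
  A = 256 − 6·51 = -50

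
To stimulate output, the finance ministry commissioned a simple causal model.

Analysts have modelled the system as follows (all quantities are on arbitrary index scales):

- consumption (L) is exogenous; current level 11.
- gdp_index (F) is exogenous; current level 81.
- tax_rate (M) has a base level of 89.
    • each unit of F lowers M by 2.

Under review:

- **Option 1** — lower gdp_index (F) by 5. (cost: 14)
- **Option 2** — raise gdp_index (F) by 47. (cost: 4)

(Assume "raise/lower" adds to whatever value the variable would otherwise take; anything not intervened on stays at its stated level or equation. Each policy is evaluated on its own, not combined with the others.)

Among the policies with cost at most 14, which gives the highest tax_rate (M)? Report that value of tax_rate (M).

-63

Option 1 (F − 5):
  F = 81 − 5 = 76
  M = 89 − 2·76 = -63
Option 2 (F + 47):
  F = 81 + 47 = 128
  M = 89 − 2·128 = -167
Comparing — Option 1: M=-63, Option 2: M=-167. Highest is -63 (Option 1).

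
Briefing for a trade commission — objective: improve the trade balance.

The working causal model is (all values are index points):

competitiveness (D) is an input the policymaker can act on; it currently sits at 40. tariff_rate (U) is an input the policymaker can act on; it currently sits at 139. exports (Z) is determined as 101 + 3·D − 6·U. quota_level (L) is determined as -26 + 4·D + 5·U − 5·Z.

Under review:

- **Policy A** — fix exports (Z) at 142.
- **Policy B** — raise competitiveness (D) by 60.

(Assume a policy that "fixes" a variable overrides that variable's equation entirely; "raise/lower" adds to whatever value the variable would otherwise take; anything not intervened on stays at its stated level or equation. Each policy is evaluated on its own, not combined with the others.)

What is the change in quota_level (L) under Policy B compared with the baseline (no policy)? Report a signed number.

-660

Baseline:
  D = 40
  U = 139
  Z = 101 + 3·40 − 6·139 = -613
  L = -26 + 4·40 + 5·139 − 5·(-613) = 3894
Policy B (D + 60):
  D = 40 + 60 = 100
  U = 139
  Z = 101 + 3·100 − 6·139 = -433
  L = -26 + 4·100 + 5·139 − 5·(-433) = 3234
Change in L: 3234 − 3894 = -660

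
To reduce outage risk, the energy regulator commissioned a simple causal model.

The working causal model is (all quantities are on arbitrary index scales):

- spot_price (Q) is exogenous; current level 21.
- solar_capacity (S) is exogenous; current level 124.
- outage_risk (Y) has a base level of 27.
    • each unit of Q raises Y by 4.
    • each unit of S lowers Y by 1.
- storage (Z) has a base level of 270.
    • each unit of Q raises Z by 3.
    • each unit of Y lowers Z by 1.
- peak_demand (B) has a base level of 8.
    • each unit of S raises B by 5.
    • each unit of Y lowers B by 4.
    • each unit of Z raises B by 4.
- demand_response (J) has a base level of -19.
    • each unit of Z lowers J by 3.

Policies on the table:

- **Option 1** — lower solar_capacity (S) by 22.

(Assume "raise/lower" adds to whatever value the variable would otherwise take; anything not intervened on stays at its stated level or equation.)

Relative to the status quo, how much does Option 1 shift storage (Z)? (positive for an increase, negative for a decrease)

-22

Baseline:
  Q = 21
  S = 124
  Y = 27 + 4·21 − 124 = -13
  Z = 270 + 3·21 − (-13) = 346
Option 1 (S − 22):
  Q = 21
  S = 124 − 22 = 102
  Y = 27 + 4·21 − 102 = 9
  Z = 270 + 3·21 − 9 = 324
Change in Z: 324 − 346 = -22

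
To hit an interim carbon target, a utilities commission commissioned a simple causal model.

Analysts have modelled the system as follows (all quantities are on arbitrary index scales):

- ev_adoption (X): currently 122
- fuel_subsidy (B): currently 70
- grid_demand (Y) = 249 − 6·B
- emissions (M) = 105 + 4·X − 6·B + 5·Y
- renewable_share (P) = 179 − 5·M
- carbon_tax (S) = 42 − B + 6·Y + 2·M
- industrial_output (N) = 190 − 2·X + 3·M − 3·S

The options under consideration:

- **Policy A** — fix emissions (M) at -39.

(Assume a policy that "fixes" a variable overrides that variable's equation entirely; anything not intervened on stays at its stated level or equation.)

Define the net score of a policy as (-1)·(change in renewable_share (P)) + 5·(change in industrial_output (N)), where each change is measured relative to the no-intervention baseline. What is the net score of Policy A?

Baseline:
  X = 122
  B = 70
  Y = 249 − 6·70 = -171
  M = 105 + 4·122 − 6·70 + 5·(-171) = -682
  P = 179 − 5·(-682) = 3589
  S = 42 − 70 + 6·(-171) + 2·(-682) = -2418
  N = 190 − 2·122 + 3·(-682) − 3·(-2418) = 5154
Policy A (M := -39):
  X = 122
  B = 70
  Y = 249 − 6·70 = -171
  M = -39
  P = 179 − 5·(-39) = 374
  S = 42 − 70 + 6·(-171) + 2·(-39) = -1132
  N = 190 − 2·122 + 3·(-39) − 3·(-1132) = 3225
ΔP = 374 − 3589 = -3215; ΔN = 3225 − 5154 = -1929
Score = (-1)·(-3215) + 5·(-1929) = -6430

-6430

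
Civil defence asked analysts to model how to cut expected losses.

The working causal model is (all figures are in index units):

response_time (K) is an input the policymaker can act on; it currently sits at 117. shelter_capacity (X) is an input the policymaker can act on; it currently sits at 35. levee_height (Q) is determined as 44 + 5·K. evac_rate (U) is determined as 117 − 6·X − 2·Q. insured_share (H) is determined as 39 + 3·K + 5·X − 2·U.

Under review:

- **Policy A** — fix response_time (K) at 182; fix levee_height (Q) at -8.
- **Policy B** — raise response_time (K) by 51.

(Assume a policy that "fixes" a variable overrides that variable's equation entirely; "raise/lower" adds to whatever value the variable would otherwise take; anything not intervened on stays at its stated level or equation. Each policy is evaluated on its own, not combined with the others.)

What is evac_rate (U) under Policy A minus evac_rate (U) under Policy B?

1784

Policy A (K := 182, Q := -8):
  K = 182
  X = 35
  Q = -8
  U = 117 − 6·35 − 2·(-8) = -77
Policy B (K + 51):
  K = 117 + 51 = 168
  X = 35
  Q = 44 + 5·168 = 884
  U = 117 − 6·35 − 2·884 = -1861
U: -77 − (-1861) = 1784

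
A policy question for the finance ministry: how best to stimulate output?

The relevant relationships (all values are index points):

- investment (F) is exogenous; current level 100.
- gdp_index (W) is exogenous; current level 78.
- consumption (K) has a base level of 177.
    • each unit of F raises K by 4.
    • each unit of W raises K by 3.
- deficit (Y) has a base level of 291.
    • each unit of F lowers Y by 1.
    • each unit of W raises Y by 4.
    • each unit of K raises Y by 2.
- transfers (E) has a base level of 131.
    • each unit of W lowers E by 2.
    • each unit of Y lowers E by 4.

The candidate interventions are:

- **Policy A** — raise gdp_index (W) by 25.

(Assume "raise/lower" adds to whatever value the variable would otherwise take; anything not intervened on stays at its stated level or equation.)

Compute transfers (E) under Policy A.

-9575

Policy A (W + 25):
  F = 100
  W = 78 + 25 = 103
  K = 177 + 4·100 + 3·103 = 886
  Y = 291 − 100 + 4·103 + 2·886 = 2375
  E = 131 − 2·103 − 4·2375 = -9575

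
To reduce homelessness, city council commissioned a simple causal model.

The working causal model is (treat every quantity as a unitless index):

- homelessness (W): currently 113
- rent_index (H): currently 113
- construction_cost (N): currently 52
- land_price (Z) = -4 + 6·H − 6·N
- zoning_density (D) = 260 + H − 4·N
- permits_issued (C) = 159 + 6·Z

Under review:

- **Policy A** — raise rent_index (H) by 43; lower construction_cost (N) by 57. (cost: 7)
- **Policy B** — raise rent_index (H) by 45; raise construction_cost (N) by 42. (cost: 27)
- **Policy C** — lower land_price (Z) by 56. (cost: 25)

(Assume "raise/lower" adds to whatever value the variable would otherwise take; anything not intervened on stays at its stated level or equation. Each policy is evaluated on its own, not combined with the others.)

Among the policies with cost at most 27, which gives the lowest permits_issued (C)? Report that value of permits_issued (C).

1995

Policy A (H + 43, N − 57):
  H = 113 + 43 = 156
  N = 52 − 57 = -5
  Z = -4 + 6·156 − 6·(-5) = 962
  C = 159 + 6·962 = 5931
Policy B (H + 45, N + 42):
  H = 113 + 45 = 158
  N = 52 + 42 = 94
  Z = -4 + 6·158 − 6·94 = 380
  C = 159 + 6·380 = 2439
Policy C (Z − 56):
  H = 113
  N = 52
  Z = -4 + 6·113 − 6·52 (−56 from intervention) = 306
  C = 159 + 6·306 = 1995
Comparing — Policy A: C=5931, Policy B: C=2439, Policy C: C=1995. Lowest is 1995 (Policy C).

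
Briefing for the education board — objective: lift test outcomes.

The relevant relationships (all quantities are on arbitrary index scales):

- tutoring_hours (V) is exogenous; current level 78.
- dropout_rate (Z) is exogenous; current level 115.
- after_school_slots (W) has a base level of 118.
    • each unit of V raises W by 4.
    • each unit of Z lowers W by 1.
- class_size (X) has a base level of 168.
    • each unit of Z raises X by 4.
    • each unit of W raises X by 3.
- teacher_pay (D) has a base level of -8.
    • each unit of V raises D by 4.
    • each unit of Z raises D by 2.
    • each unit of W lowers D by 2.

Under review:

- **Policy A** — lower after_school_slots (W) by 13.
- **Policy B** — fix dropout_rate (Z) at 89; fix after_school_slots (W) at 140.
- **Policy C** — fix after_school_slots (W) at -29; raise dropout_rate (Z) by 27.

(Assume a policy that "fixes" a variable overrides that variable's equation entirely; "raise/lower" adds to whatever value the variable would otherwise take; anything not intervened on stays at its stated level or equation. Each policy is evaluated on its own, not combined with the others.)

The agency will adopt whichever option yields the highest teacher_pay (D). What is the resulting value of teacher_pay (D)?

Policy A (W − 13):
  V = 78
  Z = 115
  W = 118 + 4·78 − 115 (−13 from intervention) = 302
  D = -8 + 4·78 + 2·115 − 2·302 = -70
Policy B (Z := 89, W := 140):
  V = 78
  Z = 89
  W = 140
  D = -8 + 4·78 + 2·89 − 2·140 = 202
Policy C (W := -29, Z + 27):
  V = 78
  Z = 115 + 27 = 142
  W = -29
  D = -8 + 4·78 + 2·142 − 2·(-29) = 646
Comparing — Policy A: D=-70, Policy B: D=202, Policy C: D=646. Highest is 646 (Policy C).

646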